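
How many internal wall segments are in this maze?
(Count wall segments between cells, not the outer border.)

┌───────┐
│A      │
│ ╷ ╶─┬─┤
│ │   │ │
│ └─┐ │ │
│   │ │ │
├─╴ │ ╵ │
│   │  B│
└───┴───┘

Counting internal wall segments:
Total internal walls: 9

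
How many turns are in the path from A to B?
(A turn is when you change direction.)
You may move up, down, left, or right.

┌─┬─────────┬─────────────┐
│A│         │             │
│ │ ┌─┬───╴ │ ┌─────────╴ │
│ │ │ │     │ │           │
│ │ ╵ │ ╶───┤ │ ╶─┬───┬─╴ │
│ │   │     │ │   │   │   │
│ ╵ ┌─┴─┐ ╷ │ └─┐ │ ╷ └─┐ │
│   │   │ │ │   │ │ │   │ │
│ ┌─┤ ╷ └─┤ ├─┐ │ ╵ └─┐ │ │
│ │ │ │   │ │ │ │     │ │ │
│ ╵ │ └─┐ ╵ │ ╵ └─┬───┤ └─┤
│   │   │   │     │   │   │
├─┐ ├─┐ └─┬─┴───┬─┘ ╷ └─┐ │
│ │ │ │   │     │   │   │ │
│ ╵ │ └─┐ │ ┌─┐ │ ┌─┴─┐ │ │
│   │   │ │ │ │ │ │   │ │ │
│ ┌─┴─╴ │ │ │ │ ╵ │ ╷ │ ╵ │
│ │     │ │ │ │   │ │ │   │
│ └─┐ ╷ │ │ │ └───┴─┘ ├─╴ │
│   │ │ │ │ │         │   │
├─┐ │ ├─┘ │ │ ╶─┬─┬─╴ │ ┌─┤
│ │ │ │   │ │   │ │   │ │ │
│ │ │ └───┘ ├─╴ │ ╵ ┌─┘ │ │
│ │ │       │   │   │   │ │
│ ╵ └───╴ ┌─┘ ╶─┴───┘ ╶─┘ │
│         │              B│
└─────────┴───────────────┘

Directions: down, down, down, down, down, right, down, down, left, down, down, right, down, down, down, right, right, right, up, right, up, up, up, up, up, right, right, down, down, right, up, up, right, up, right, down, right, down, down, right, down, left, down, down, left, down, right, right
Number of turns: 27

Solution:

┌─┬─────────┬─────────────┐
│A│         │             │
│ │ ┌─┬───╴ │ ┌─────────╴ │
│↓│ │ │     │ │           │
│ │ ╵ │ ╶───┤ │ ╶─┬───┬─╴ │
│↓│   │     │ │   │   │   │
│ ╵ ┌─┴─┐ ╷ │ └─┐ │ ╷ └─┐ │
│↓  │   │ │ │   │ │ │   │ │
│ ┌─┤ ╷ └─┤ ├─┐ │ ╵ └─┐ │ │
│↓│ │ │   │ │ │ │     │ │ │
│ ╵ │ └─┐ ╵ │ ╵ └─┬───┤ └─┤
│↳ ↓│   │   │     │↱ ↓│   │
├─┐ ├─┐ └─┬─┴───┬─┘ ╷ └─┐ │
│ │↓│ │   │↱ → ↓│↱ ↑│↳ ↓│ │
│ ╵ │ └─┐ │ ┌─┐ │ ┌─┴─┐ │ │
│↓ ↲│   │ │↑│ │↓│↑│   │↓│ │
│ ┌─┴─╴ │ │ │ │ ╵ │ ╷ │ ╵ │
│↓│     │ │↑│ │↳ ↑│ │ │↳ ↓│
│ └─┐ ╷ │ │ │ └───┴─┘ ├─╴ │
│↳ ↓│ │ │ │↑│         │↓ ↲│
├─┐ │ ├─┘ │ │ ╶─┬─┬─╴ │ ┌─┤
│ │↓│ │   │↑│   │ │   │↓│ │
│ │ │ └───┘ ├─╴ │ ╵ ┌─┘ │ │
│ │↓│    ↱ ↑│   │   │↓ ↲│ │
│ ╵ └───╴ ┌─┘ ╶─┴───┘ ╶─┘ │
│  ↳ → → ↑│          ↳ → B│
└─────────┴───────────────┘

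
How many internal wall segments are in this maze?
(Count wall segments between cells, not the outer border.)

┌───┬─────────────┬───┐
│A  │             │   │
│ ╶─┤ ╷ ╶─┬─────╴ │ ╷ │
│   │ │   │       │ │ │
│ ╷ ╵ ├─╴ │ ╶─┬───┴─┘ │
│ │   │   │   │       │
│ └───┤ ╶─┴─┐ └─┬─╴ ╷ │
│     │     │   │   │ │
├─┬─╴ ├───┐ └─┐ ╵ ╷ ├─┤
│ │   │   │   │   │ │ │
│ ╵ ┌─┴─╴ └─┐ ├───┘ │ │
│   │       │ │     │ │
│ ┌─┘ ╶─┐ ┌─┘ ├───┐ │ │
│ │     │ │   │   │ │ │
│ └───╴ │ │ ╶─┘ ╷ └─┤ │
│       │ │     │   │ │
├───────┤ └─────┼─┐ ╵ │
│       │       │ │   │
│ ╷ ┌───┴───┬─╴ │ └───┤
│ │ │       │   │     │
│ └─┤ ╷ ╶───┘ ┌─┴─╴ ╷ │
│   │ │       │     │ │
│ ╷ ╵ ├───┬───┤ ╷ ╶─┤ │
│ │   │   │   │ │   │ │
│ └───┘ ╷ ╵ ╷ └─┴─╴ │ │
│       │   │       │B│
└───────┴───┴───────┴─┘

Counting internal wall segments:
Total internal walls: 120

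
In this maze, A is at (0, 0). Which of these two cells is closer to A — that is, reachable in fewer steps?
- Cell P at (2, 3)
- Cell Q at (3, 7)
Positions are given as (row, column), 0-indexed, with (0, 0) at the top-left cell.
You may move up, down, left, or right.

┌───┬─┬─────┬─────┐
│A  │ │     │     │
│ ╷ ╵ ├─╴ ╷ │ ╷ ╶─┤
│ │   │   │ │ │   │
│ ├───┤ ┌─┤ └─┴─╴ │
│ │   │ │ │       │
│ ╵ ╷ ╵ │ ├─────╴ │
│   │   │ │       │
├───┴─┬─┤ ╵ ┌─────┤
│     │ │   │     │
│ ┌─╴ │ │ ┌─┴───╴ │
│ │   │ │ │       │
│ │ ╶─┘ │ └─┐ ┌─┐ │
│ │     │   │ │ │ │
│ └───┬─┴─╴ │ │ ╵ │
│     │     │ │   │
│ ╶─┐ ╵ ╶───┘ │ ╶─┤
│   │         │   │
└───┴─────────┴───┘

Shortest path A → P at (2, 3): 9 steps
Shortest path A → Q at (3, 7): 20 steps

P is closer (9 steps vs 20 steps).

Path to P:

┌───┬─┬─────┬─────┐
│A  │ │     │     │
│ ╷ ╵ ├─╴ ╷ │ ╷ ╶─┤
│↓│   │   │ │ │   │
│ ├───┤ ┌─┤ └─┴─╴ │
│↓│↱ ↓│P│ │       │
│ ╵ ╷ ╵ │ ├─────╴ │
│↳ ↑│↳ ↑│ │       │
├───┴─┬─┤ ╵ ┌─────┤
│     │ │   │     │
│ ┌─╴ │ │ ┌─┴───╴ │
│ │   │ │ │       │
│ │ ╶─┘ │ └─┐ ┌─┐ │
│ │     │   │ │ │ │
│ └───┬─┴─╴ │ │ ╵ │
│     │     │ │   │
│ ╶─┐ ╵ ╶───┘ │ ╶─┤
│   │         │   │
└───┴─────────┴───┘

Path to Q:

┌───┬─┬─────┬─────┐
│A  │ │  ↱ ↓│     │
│ ╷ ╵ ├─╴ ╷ │ ╷ ╶─┤
│↓│   │↱ ↑│↓│ │   │
│ ├───┤ ┌─┤ └─┴─╴ │
│↓│↱ ↓│↑│ │↳ → → ↓│
│ ╵ ╷ ╵ │ ├─────╴ │
│↳ ↑│↳ ↑│ │    Q ↲│
├───┴─┬─┤ ╵ ┌─────┤
│     │ │   │     │
│ ┌─╴ │ │ ┌─┴───╴ │
│ │   │ │ │       │
│ │ ╶─┘ │ └─┐ ┌─┐ │
│ │     │   │ │ │ │
│ └───┬─┴─╴ │ │ ╵ │
│     │     │ │   │
│ ╶─┐ ╵ ╶───┘ │ ╶─┤
│   │         │   │
└───┴─────────┴───┘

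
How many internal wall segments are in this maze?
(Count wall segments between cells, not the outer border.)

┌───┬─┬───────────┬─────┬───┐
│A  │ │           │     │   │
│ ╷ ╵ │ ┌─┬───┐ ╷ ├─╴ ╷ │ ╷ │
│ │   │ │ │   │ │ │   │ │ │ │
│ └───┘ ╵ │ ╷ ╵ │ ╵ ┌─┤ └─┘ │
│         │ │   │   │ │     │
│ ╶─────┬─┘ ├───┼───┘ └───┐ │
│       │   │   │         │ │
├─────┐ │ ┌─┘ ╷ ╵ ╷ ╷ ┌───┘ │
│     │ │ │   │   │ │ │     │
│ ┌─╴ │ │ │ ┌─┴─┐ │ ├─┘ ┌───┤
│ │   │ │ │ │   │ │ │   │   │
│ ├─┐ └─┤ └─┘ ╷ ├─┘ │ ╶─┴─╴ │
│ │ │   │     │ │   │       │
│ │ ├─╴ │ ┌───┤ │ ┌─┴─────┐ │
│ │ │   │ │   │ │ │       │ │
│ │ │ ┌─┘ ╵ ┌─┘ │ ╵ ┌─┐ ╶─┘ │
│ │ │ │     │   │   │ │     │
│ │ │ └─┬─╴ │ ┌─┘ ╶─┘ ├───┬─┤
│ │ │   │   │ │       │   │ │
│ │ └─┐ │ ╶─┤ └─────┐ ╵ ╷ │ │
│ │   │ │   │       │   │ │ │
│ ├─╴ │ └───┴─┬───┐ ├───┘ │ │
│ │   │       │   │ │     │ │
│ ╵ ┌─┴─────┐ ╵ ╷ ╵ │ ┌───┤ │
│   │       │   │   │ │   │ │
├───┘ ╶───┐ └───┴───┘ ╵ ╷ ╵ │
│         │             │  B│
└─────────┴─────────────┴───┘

Counting internal wall segments:
Total internal walls: 169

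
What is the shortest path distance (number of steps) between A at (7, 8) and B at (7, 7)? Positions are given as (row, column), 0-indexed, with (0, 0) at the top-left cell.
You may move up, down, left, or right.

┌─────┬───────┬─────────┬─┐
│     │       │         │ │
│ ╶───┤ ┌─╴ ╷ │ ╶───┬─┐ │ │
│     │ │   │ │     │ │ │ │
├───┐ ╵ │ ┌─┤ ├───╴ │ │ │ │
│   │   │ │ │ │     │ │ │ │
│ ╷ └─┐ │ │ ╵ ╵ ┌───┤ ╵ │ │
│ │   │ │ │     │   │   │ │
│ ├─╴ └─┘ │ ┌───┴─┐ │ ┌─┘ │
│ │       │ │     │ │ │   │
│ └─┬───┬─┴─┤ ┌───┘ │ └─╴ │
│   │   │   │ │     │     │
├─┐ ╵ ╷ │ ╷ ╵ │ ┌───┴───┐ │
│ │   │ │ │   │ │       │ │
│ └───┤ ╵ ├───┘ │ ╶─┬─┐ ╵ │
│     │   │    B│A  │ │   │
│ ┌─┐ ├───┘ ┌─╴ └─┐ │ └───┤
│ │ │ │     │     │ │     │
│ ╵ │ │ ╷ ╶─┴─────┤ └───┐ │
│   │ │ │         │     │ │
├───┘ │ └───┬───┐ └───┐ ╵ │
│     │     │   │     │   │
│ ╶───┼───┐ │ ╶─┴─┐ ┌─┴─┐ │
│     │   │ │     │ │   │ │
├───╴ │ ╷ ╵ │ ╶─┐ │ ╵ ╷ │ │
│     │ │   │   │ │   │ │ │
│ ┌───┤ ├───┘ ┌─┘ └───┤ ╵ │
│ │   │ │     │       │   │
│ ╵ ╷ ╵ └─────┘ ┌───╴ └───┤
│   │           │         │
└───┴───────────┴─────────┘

Finding path from (7, 8) to (7, 7):
Path: (7,8) → (7,9) → (8,9) → (9,9) → (9,10) → (9,11) → (10,11) → (10,12) → (11,12) → (12,12) → (13,12) → (13,11) → (12,11) → (11,11) → (11,10) → (12,10) → (12,9) → (11,9) → (10,9) → (10,8) → (9,8) → (9,7) → (9,6) → (9,5) → (9,4) → (8,4) → (8,5) → (7,5) → (7,6) → (7,7)
Distance: 29 steps

Solution:

┌─────┬───────┬─────────┬─┐
│     │       │         │ │
│ ╶───┤ ┌─╴ ╷ │ ╶───┬─┐ │ │
│     │ │   │ │     │ │ │ │
├───┐ ╵ │ ┌─┤ ├───╴ │ │ │ │
│   │   │ │ │ │     │ │ │ │
│ ╷ └─┐ │ │ ╵ ╵ ┌───┤ ╵ │ │
│ │   │ │ │     │   │   │ │
│ ├─╴ └─┘ │ ┌───┴─┐ │ ┌─┘ │
│ │       │ │     │ │ │   │
│ └─┬───┬─┴─┤ ┌───┘ │ └─╴ │
│   │   │   │ │     │     │
├─┐ ╵ ╷ │ ╷ ╵ │ ┌───┴───┐ │
│ │   │ │ │   │ │       │ │
│ └───┤ ╵ ├───┘ │ ╶─┬─┐ ╵ │
│     │   │↱ → B│A ↓│ │   │
│ ┌─┐ ├───┘ ┌─╴ └─┐ │ └───┤
│ │ │ │  ↱ ↑│     │↓│     │
│ ╵ │ │ ╷ ╶─┴─────┤ └───┐ │
│   │ │ │↑ ← ← ← ↰│↳ → ↓│ │
├───┘ │ └───┬───┐ └───┐ ╵ │
│     │     │   │↑ ↰  │↳ ↓│
│ ╶───┼───┐ │ ╶─┴─┐ ┌─┴─┐ │
│     │   │ │     │↑│↓ ↰│↓│
├───╴ │ ╷ ╵ │ ╶─┐ │ ╵ ╷ │ │
│     │ │   │   │ │↑ ↲│↑│↓│
│ ┌───┤ ├───┘ ┌─┘ └───┤ ╵ │
│ │   │ │     │       │↑ ↲│
│ ╵ ╷ ╵ └─────┘ ┌───╴ └───┤
│   │           │         │
└───┴───────────┴─────────┘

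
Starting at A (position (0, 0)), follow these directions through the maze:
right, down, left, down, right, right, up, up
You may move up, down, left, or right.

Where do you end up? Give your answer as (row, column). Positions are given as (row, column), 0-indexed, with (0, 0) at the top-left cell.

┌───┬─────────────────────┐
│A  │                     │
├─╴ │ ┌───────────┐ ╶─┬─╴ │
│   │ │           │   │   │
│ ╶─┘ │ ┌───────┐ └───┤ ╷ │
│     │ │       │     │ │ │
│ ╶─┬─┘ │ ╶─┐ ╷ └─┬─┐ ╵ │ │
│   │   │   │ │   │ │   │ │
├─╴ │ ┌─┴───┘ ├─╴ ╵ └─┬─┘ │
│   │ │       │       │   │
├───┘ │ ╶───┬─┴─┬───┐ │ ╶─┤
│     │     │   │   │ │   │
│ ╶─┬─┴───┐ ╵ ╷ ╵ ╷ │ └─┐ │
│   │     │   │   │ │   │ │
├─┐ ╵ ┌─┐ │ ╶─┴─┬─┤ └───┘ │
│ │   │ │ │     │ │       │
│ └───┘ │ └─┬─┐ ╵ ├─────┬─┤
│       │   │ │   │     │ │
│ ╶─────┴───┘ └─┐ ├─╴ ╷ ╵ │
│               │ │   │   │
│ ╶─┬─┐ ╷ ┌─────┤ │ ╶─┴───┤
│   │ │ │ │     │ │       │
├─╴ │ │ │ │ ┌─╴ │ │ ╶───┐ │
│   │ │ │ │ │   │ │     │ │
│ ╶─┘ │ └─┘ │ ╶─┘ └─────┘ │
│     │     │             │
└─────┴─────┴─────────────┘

Following directions step by step:
Start: (0, 0)
  right: (0, 0) → (0, 1)
  down: (0, 1) → (1, 1)
  left: (1, 1) → (1, 0)
  down: (1, 0) → (2, 0)
  right: (2, 0) → (2, 1)
  right: (2, 1) → (2, 2)
  up: (2, 2) → (1, 2)
  up: (1, 2) → (0, 2)
Final position: (0, 2)

Path taken:

┌───┬─────────────────────┐
│A ↓│B                    │
├─╴ │ ┌───────────┐ ╶─┬─╴ │
│↓ ↲│↑│           │   │   │
│ ╶─┘ │ ┌───────┐ └───┤ ╷ │
│↳ → ↑│ │       │     │ │ │
│ ╶─┬─┘ │ ╶─┐ ╷ └─┬─┐ ╵ │ │
│   │   │   │ │   │ │   │ │
├─╴ │ ┌─┴───┘ ├─╴ ╵ └─┬─┘ │
│   │ │       │       │   │
├───┘ │ ╶───┬─┴─┬───┐ │ ╶─┤
│     │     │   │   │ │   │
│ ╶─┬─┴───┐ ╵ ╷ ╵ ╷ │ └─┐ │
│   │     │   │   │ │   │ │
├─┐ ╵ ┌─┐ │ ╶─┴─┬─┤ └───┘ │
│ │   │ │ │     │ │       │
│ └───┘ │ └─┬─┐ ╵ ├─────┬─┤
│       │   │ │   │     │ │
│ ╶─────┴───┘ └─┐ ├─╴ ╷ ╵ │
│               │ │   │   │
│ ╶─┬─┐ ╷ ┌─────┤ │ ╶─┴───┤
│   │ │ │ │     │ │       │
├─╴ │ │ │ │ ┌─╴ │ │ ╶───┐ │
│   │ │ │ │ │   │ │     │ │
│ ╶─┘ │ └─┘ │ ╶─┘ └─────┘ │
│     │     │             │
└─────┴─────┴─────────────┘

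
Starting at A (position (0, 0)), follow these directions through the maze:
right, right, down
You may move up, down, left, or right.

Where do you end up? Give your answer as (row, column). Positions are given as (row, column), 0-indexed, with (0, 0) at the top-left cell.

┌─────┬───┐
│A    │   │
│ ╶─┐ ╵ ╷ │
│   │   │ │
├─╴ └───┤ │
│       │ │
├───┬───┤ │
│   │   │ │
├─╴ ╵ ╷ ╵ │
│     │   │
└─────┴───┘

Following directions step by step:
Start: (0, 0)
  right: (0, 0) → (0, 1)
  right: (0, 1) → (0, 2)
  down: (0, 2) → (1, 2)
Final position: (1, 2)

Path taken:

┌─────┬───┐
│A → ↓│   │
│ ╶─┐ ╵ ╷ │
│   │B  │ │
├─╴ └───┤ │
│       │ │
├───┬───┤ │
│   │   │ │
├─╴ ╵ ╷ ╵ │
│     │   │
└─────┴───┘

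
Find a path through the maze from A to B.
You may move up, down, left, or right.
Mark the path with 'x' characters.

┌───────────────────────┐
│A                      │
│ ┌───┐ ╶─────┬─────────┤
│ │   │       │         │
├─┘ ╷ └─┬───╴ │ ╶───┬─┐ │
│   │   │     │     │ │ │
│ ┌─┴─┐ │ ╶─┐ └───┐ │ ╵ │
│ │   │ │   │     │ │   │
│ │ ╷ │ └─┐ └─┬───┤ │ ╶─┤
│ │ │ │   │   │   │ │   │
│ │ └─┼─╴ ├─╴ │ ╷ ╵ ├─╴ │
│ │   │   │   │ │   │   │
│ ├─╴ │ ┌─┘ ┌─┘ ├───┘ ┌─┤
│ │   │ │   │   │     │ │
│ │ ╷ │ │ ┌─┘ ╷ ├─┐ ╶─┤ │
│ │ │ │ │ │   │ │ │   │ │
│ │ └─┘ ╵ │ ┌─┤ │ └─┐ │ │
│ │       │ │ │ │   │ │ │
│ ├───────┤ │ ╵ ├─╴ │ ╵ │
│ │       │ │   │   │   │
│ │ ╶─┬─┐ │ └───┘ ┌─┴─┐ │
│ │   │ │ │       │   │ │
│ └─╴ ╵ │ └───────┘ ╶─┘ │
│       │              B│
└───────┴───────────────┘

Finding the shortest path through the maze:
Path length: 60 steps
Directions: right → right → right → down → right → right → right → down → left → left → down → right → down → right → down → left → down → left → down → down → left → up → up → up → right → up → left → up → up → left → up → left → down → left → down → down → down → down → down → down → down → down → down → right → right → up → left → up → right → right → right → down → down → right → right → right → right → right → right → right

Solution:

┌───────────────────────┐
│A x x x                │
│ ┌───┐ ╶─────┬─────────┤
│ │x x│x x x x│         │
├─┘ ╷ └─┬───╴ │ ╶───┬─┐ │
│x x│x x│x x x│     │ │ │
│ ┌─┴─┐ │ ╶─┐ └───┐ │ ╵ │
│x│   │x│x x│     │ │   │
│ │ ╷ │ └─┐ └─┬───┤ │ ╶─┤
│x│ │ │x x│x x│   │ │   │
│ │ └─┼─╴ ├─╴ │ ╷ ╵ ├─╴ │
│x│   │x x│x x│ │   │   │
│ ├─╴ │ ┌─┘ ┌─┘ ├───┘ ┌─┤
│x│   │x│x x│   │     │ │
│ │ ╷ │ │ ┌─┘ ╷ ├─┐ ╶─┤ │
│x│ │ │x│x│   │ │ │   │ │
│ │ └─┘ ╵ │ ┌─┤ │ └─┐ │ │
│x│    x x│ │ │ │   │ │ │
│ ├───────┤ │ ╵ ├─╴ │ ╵ │
│x│x x x x│ │   │   │   │
│ │ ╶─┬─┐ │ └───┘ ┌─┴─┐ │
│x│x x│ │x│       │   │ │
│ └─╴ ╵ │ └───────┘ ╶─┘ │
│x x x  │x x x x x x x B│
└───────┴───────────────┘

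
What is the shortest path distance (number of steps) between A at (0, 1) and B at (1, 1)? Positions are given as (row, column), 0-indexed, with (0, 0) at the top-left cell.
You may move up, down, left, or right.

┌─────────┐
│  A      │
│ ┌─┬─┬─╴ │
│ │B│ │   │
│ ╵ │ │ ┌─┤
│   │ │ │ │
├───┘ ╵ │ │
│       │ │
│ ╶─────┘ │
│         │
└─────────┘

Finding path from (0, 1) to (1, 1):
Path: (0,1) → (0,0) → (1,0) → (2,0) → (2,1) → (1,1)
Distance: 5 steps

Solution:

┌─────────┐
│↓ A      │
│ ┌─┬─┬─╴ │
│↓│B│ │   │
│ ╵ │ │ ┌─┤
│↳ ↑│ │ │ │
├───┘ ╵ │ │
│       │ │
│ ╶─────┘ │
│         │
└─────────┘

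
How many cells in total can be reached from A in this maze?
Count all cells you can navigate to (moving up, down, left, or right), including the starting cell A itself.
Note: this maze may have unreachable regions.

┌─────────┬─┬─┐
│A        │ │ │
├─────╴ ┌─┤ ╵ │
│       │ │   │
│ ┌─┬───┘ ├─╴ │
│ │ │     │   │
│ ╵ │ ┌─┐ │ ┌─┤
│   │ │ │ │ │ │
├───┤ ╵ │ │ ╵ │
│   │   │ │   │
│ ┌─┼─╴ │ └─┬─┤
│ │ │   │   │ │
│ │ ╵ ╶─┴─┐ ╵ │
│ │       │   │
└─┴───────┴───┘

Using BFS/flood-fill to find all reachable cells from A:
Maze size: 7 × 7 = 49 total cells
36 cell(s) are walled off and cannot be reached from A.
Reachable cells: 13

Reachable region (· marks reachable cells):

┌─────────┬─┬─┐
│A · · · ·│ │ │
├─────╴ ┌─┤ ╵ │
│· · · ·│ │   │
│ ┌─┬───┘ ├─╴ │
│·│·│     │   │
│ ╵ │ ┌─┐ │ ┌─┤
│· ·│ │ │ │ │ │
├───┤ ╵ │ │ ╵ │
│   │   │ │   │
│ ┌─┼─╴ │ └─┬─┤
│ │ │   │   │ │
│ │ ╵ ╶─┴─┐ ╵ │
│ │       │   │
└─┴───────┴───┘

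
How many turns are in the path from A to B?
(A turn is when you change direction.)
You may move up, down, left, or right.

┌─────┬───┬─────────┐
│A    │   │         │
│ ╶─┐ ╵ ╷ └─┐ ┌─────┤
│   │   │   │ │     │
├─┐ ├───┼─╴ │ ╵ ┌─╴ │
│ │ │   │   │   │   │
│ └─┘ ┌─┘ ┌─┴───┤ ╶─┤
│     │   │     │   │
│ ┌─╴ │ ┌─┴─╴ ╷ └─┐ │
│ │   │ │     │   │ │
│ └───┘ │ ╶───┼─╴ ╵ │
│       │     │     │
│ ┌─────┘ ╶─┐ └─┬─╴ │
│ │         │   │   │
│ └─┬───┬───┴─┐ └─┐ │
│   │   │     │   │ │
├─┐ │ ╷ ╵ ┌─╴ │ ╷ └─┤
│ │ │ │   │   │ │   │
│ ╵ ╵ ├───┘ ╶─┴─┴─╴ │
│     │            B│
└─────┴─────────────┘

Directions: right, right, down, right, up, right, down, right, down, left, down, left, down, down, left, left, left, down, down, right, down, down, right, up, up, right, down, right, up, right, right, down, left, down, right, right, right, right
Number of turns: 26

Solution:

┌─────┬───┬─────────┐
│A → ↓│↱ ↓│         │
│ ╶─┐ ╵ ╷ └─┐ ┌─────┤
│   │↳ ↑│↳ ↓│ │     │
├─┐ ├───┼─╴ │ ╵ ┌─╴ │
│ │ │   │↓ ↲│   │   │
│ └─┘ ┌─┘ ┌─┴───┤ ╶─┤
│     │↓ ↲│     │   │
│ ┌─╴ │ ┌─┴─╴ ╷ └─┐ │
│ │   │↓│     │   │ │
│ └───┘ │ ╶───┼─╴ ╵ │
│↓ ← ← ↲│     │     │
│ ┌─────┘ ╶─┐ └─┬─╴ │
│↓│         │   │   │
│ └─┬───┬───┴─┐ └─┐ │
│↳ ↓│↱ ↓│↱ → ↓│   │ │
├─┐ │ ╷ ╵ ┌─╴ │ ╷ └─┤
│ │↓│↑│↳ ↑│↓ ↲│ │   │
│ ╵ ╵ ├───┘ ╶─┴─┴─╴ │
│  ↳ ↑│    ↳ → → → B│
└─────┴─────────────┘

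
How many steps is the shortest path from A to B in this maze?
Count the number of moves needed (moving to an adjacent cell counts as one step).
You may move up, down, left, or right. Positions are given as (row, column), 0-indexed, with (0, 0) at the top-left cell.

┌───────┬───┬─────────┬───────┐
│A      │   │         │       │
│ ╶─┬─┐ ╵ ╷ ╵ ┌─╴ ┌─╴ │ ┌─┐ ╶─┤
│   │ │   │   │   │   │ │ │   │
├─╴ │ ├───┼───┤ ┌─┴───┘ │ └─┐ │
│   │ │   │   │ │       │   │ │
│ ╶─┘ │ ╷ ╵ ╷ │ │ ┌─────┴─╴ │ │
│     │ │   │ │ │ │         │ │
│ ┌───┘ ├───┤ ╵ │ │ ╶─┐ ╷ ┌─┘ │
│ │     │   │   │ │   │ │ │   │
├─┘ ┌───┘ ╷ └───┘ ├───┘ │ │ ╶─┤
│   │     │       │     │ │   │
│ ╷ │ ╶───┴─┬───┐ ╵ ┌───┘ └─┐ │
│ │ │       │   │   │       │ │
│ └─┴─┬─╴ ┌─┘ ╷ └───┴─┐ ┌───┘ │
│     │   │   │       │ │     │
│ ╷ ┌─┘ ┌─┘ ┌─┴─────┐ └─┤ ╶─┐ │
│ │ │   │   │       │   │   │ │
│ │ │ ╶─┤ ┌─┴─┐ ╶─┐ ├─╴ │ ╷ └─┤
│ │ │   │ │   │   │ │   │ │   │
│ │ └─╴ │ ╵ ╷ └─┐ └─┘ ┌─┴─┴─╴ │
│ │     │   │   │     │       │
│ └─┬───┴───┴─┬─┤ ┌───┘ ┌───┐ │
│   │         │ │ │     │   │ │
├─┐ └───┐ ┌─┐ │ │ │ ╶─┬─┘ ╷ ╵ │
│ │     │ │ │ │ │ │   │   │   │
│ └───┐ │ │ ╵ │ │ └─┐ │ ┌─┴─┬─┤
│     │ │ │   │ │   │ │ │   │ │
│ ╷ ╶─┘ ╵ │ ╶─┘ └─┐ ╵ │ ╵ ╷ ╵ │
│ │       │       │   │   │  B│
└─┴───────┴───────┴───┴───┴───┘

Using BFS to find shortest path:
Start: (0, 0), End: (14, 14)
Path found:
(0,0) → (0,1) → (0,2) → (0,3) → (1,3) → (1,4) → (0,4) → (0,5) → (1,5) → (1,6) → (0,6) → (0,7) → (0,8) → (1,8) → (1,7) → (2,7) → (3,7) → (4,7) → (4,6) → (3,6) → (2,6) → (2,5) → (3,5) → (3,4) → (2,4) → (2,3) → (3,3) → (4,3) → (4,2) → (4,1) → (5,1) → (5,0) → (6,0) → (7,0) → (7,1) → (8,1) → (9,1) → (10,1) → (10,2) → (10,3) → (9,3) → (9,2) → (8,2) → (8,3) → (7,3) → (7,4) → (6,4) → (6,3) → (6,2) → (5,2) → (5,3) → (5,4) → (4,4) → (4,5) → (5,5) → (5,6) → (5,7) → (5,8) → (4,8) → (3,8) → (2,8) → (2,9) → (2,10) → (2,11) → (1,11) → (0,11) → (0,12) → (0,13) → (1,13) → (1,14) → (2,14) → (3,14) → (4,14) → (4,13) → (5,13) → (5,14) → (6,14) → (7,14) → (7,13) → (7,12) → (8,12) → (8,13) → (9,13) → (9,14) → (10,14) → (11,14) → (12,14) → (12,13) → (11,13) → (11,12) → (12,12) → (12,11) → (13,11) → (14,11) → (14,12) → (13,12) → (13,13) → (14,13) → (14,14)
Number of steps: 98

Solution:

┌───────┬───┬─────────┬───────┐
│A → → ↓│↱ ↓│↱ → ↓    │↱ → ↓  │
│ ╶─┬─┐ ╵ ╷ ╵ ┌─╴ ┌─╴ │ ┌─┐ ╶─┤
│   │ │↳ ↑│↳ ↑│↓ ↲│   │↑│ │↳ ↓│
├─╴ │ ├───┼───┤ ┌─┴───┘ │ └─┐ │
│   │ │↓ ↰│↓ ↰│↓│↱ → → ↑│   │↓│
│ ╶─┘ │ ╷ ╵ ╷ │ │ ┌─────┴─╴ │ │
│     │↓│↑ ↲│↑│↓│↑│         │↓│
│ ┌───┘ ├───┤ ╵ │ │ ╶─┐ ╷ ┌─┘ │
│ │↓ ← ↲│↱ ↓│↑ ↲│↑│   │ │ │↓ ↲│
├─┘ ┌───┘ ╷ └───┘ ├───┘ │ │ ╶─┤
│↓ ↲│↱ → ↑│↳ → → ↑│     │ │↳ ↓│
│ ╷ │ ╶───┴─┬───┐ ╵ ┌───┘ └─┐ │
│↓│ │↑ ← ↰  │   │   │       │↓│
│ └─┴─┬─╴ ┌─┘ ╷ └───┴─┐ ┌───┘ │
│↳ ↓  │↱ ↑│   │       │ │↓ ← ↲│
│ ╷ ┌─┘ ┌─┘ ┌─┴─────┐ └─┤ ╶─┐ │
│ │↓│↱ ↑│   │       │   │↳ ↓│ │
│ │ │ ╶─┤ ┌─┴─┐ ╶─┐ ├─╴ │ ╷ └─┤
│ │↓│↑ ↰│ │   │   │ │   │ │↳ ↓│
│ │ └─╴ │ ╵ ╷ └─┐ └─┘ ┌─┴─┴─╴ │
│ │↳ → ↑│   │   │     │      ↓│
│ └─┬───┴───┴─┬─┤ ┌───┘ ┌───┐ │
│   │         │ │ │     │↓ ↰│↓│
├─┐ └───┐ ┌─┐ │ │ │ ╶─┬─┘ ╷ ╵ │
│ │     │ │ │ │ │ │   │↓ ↲│↑ ↲│
│ └───┐ │ │ ╵ │ │ └─┐ │ ┌─┴─┬─┤
│     │ │ │   │ │   │ │↓│↱ ↓│ │
│ ╷ ╶─┘ ╵ │ ╶─┘ └─┐ ╵ │ ╵ ╷ ╵ │
│ │       │       │   │↳ ↑│↳ B│
└─┴───────┴───────┴───┴───┴───┘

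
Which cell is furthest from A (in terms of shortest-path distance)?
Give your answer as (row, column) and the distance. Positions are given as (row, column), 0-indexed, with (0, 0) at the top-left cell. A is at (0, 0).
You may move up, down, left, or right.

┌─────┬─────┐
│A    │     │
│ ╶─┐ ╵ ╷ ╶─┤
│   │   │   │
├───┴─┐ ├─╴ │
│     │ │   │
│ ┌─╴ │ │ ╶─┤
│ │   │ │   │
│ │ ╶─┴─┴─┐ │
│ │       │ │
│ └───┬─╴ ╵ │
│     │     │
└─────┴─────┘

Computing BFS distances from A to all cells:
Furthest cell: (5, 2)
Distance: 29 steps

Path from A to the furthest cell:

┌─────┬─────┐
│A → ↓│↱ ↓  │
│ ╶─┐ ╵ ╷ ╶─┤
│   │↳ ↑│↳ ↓│
├───┴─┐ ├─╴ │
│↓ ← ↰│ │↓ ↲│
│ ┌─╴ │ │ ╶─┤
│↓│↱ ↑│ │↳ ↓│
│ │ ╶─┴─┴─┐ │
│↓│↑ ← ← ↰│↓│
│ └───┬─╴ ╵ │
│↳ → B│  ↑ ↲│
└─────┴─────┘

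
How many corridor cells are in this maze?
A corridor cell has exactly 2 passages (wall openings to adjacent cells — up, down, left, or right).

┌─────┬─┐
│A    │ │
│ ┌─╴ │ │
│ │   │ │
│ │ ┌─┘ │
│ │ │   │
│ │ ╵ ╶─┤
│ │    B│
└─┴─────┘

Counting cells with exactly 2 passages:
Total corridor cells: 12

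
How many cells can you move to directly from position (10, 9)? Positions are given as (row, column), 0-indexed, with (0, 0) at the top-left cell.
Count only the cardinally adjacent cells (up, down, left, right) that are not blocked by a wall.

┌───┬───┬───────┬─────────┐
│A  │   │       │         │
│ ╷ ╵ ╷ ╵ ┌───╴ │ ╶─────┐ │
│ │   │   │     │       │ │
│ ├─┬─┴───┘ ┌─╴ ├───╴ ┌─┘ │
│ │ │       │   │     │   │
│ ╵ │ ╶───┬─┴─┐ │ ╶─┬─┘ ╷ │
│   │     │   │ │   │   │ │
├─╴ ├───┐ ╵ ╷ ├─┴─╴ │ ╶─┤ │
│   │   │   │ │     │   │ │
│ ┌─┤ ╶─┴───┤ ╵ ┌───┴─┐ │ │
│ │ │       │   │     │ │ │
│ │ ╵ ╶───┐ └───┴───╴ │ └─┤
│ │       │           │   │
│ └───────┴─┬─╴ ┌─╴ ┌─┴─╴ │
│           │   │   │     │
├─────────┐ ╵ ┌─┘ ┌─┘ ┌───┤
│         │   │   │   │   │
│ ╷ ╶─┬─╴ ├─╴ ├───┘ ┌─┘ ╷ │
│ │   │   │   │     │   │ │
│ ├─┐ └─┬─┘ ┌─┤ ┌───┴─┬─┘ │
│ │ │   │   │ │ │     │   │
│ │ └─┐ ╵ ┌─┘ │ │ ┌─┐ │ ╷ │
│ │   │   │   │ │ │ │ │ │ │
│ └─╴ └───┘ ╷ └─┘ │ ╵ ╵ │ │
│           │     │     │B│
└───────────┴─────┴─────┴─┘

Checking passable neighbors of (10, 9):
Neighbors: (10, 8), (10, 10)
Count: 2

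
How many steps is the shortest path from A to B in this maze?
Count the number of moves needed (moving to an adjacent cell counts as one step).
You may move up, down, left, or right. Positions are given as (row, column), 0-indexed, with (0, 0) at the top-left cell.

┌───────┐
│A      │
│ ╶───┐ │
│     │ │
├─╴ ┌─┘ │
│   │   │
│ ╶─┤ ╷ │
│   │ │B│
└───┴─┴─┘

Using BFS to find shortest path:
Start: (0, 0), End: (3, 3)
Path found:
(0,0) → (0,1) → (0,2) → (0,3) → (1,3) → (2,3) → (3,3)
Number of steps: 6

Solution:

┌───────┐
│A → → ↓│
│ ╶───┐ │
│     │↓│
├─╴ ┌─┘ │
│   │  ↓│
│ ╶─┤ ╷ │
│   │ │B│
└───┴─┴─┘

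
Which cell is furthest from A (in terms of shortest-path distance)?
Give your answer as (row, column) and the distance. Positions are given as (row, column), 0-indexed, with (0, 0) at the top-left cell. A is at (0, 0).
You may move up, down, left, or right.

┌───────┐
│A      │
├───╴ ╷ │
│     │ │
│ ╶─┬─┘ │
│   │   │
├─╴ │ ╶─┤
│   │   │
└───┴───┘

Computing BFS distances from A to all cells:
Furthest cell: (3, 0)
Distance: 9 steps

Path from A to the furthest cell:

┌───────┐
│A → ↓  │
├───╴ ╷ │
│↓ ← ↲│ │
│ ╶─┬─┘ │
│↳ ↓│   │
├─╴ │ ╶─┤
│B ↲│   │
└───┴───┘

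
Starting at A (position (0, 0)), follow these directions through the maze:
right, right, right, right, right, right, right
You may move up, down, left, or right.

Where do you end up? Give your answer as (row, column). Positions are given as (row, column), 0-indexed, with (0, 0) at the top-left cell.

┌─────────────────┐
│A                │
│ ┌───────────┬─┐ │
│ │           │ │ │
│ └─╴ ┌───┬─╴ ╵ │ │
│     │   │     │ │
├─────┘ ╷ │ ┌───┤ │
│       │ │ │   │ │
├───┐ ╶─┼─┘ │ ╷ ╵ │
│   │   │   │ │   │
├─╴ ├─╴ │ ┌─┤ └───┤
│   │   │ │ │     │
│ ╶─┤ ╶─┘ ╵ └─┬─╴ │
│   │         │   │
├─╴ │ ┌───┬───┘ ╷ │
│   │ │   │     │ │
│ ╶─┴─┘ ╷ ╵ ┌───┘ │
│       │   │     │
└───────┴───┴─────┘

Following directions step by step:
Start: (0, 0)
  right: (0, 0) → (0, 1)
  right: (0, 1) → (0, 2)
  right: (0, 2) → (0, 3)
  right: (0, 3) → (0, 4)
  right: (0, 4) → (0, 5)
  right: (0, 5) → (0, 6)
  right: (0, 6) → (0, 7)
Final position: (0, 7)

Path taken:

┌─────────────────┐
│A → → → → → → B  │
│ ┌───────────┬─┐ │
│ │           │ │ │
│ └─╴ ┌───┬─╴ ╵ │ │
│     │   │     │ │
├─────┘ ╷ │ ┌───┤ │
│       │ │ │   │ │
├───┐ ╶─┼─┘ │ ╷ ╵ │
│   │   │   │ │   │
├─╴ ├─╴ │ ┌─┤ └───┤
│   │   │ │ │     │
│ ╶─┤ ╶─┘ ╵ └─┬─╴ │
│   │         │   │
├─╴ │ ┌───┬───┘ ╷ │
│   │ │   │     │ │
│ ╶─┴─┘ ╷ ╵ ┌───┘ │
│       │   │     │
└───────┴───┴─────┘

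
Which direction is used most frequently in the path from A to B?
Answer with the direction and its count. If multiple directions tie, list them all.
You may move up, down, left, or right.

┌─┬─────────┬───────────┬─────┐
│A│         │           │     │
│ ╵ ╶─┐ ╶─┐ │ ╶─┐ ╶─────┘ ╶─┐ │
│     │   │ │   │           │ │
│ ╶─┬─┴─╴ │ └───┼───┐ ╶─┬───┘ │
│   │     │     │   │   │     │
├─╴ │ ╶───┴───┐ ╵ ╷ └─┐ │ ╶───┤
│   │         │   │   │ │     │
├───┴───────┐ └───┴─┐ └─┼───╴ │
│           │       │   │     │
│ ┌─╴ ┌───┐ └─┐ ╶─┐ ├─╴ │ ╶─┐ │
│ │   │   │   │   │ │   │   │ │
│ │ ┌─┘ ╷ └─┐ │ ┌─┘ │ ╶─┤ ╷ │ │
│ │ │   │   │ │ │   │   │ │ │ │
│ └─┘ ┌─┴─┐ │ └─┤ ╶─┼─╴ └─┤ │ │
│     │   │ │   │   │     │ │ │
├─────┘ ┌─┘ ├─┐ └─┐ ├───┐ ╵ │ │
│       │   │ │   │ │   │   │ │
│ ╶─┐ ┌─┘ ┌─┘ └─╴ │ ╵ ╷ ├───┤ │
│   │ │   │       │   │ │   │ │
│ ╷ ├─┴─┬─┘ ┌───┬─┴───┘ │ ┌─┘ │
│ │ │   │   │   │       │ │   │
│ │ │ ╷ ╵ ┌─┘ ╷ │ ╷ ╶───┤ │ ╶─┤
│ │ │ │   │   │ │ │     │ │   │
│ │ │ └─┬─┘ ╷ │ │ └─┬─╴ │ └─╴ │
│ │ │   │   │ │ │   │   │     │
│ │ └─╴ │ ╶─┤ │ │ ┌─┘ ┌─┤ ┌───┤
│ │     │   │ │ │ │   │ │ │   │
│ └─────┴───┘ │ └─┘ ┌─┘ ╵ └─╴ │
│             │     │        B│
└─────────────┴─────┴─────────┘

Directions: down, right, up, right, right, right, right, down, down, right, right, down, right, up, right, down, right, down, right, down, left, down, right, down, right, down, right, up, up, up, left, up, right, right, down, down, down, down, down, down, left, down, right, down, left, left, down, down, right, right
Counts: {'down': 20, 'right': 19, 'up': 6, 'left': 5}
Most common: down (20 times)

Solution:

┌─┬─────────┬───────────┬─────┐
│A│↱ → → → ↓│           │     │
│ ╵ ╶─┐ ╶─┐ │ ╶─┐ ╶─────┘ ╶─┐ │
│↳ ↑  │   │↓│   │           │ │
│ ╶─┬─┴─╴ │ └───┼───┐ ╶─┬───┘ │
│   │     │↳ → ↓│↱ ↓│   │     │
├─╴ │ ╶───┴───┐ ╵ ╷ └─┐ │ ╶───┤
│   │         │↳ ↑│↳ ↓│ │     │
├───┴───────┐ └───┴─┐ └─┼───╴ │
│           │       │↳ ↓│↱ → ↓│
│ ┌─╴ ┌───┐ └─┐ ╶─┐ ├─╴ │ ╶─┐ │
│ │   │   │   │   │ │↓ ↲│↑ ↰│↓│
│ │ ┌─┘ ╷ └─┐ │ ┌─┘ │ ╶─┤ ╷ │ │
│ │ │   │   │ │ │   │↳ ↓│ │↑│↓│
│ └─┘ ┌─┴─┐ │ └─┤ ╶─┼─╴ └─┤ │ │
│     │   │ │   │   │  ↳ ↓│↑│↓│
├─────┘ ┌─┘ ├─┐ └─┐ ├───┐ ╵ │ │
│       │   │ │   │ │   │↳ ↑│↓│
│ ╶─┐ ┌─┘ ┌─┘ └─╴ │ ╵ ╷ ├───┤ │
│   │ │   │       │   │ │   │↓│
│ ╷ ├─┴─┬─┘ ┌───┬─┴───┘ │ ┌─┘ │
│ │ │   │   │   │       │ │↓ ↲│
│ │ │ ╷ ╵ ┌─┘ ╷ │ ╷ ╶───┤ │ ╶─┤
│ │ │ │   │   │ │ │     │ │↳ ↓│
│ │ │ └─┬─┘ ╷ │ │ └─┬─╴ │ └─╴ │
│ │ │   │   │ │ │   │   │↓ ← ↲│
│ │ └─╴ │ ╶─┤ │ │ ┌─┘ ┌─┤ ┌───┤
│ │     │   │ │ │ │   │ │↓│   │
│ └─────┴───┘ │ └─┘ ┌─┘ ╵ └─╴ │
│             │     │    ↳ → B│
└─────────────┴─────┴─────────┘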